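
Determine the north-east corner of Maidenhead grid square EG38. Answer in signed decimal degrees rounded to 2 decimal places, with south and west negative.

-21.00, -92.00

Field E=4, G=6: +4·20° lon, +6·10° lat → SW at lon -100°, lat -30°.
Square 3, 8: +3·2° lon, +8·1° lat → SW at lon -94°, lat -22°.
Cell spans 2° lon × 1° lat. NE corner is SW corner plus one full cell.
latitude -21.00, longitude -92.00.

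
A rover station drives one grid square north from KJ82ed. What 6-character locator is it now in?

Latitude subsquare d = 3; +1 → 4 = e.
The longitude characters are unchanged.

KJ82ee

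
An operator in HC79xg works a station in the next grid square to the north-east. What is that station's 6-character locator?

Longitude subsquare x = 23; +1 → 24, wraps to 0 = a, carry into square.
Longitude square 7; +1 → 8.
Latitude subsquare g = 6; +1 → 7 = h.

HC89ah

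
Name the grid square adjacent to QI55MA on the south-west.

QI54lx

Longitude subsquare m = 12; −1 → 11 = l.
Latitude subsquare a = 0; −1 → -1, wraps to 23 = x, carry into square.
Latitude square 5; −1 → 4.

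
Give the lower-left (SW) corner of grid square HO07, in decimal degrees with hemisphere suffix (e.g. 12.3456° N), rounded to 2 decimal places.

57.00° N, 40.00° W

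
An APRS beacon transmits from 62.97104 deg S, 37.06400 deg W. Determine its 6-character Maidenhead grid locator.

HC17la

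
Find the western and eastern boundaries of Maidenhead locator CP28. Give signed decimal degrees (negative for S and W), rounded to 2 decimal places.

-136.00, -134.00

Field C=2, P=15: +2·20° lon, +15·10° lat → SW at lon -140°, lat 60°.
Square 2, 8: +2·2° lon, +8·1° lat → SW at lon -136°, lat 68°.
Cell spans 2° lon × 1° lat.
west -136.00, east -134.00.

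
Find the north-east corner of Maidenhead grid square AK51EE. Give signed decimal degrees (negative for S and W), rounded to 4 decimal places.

11.2083, -169.5833

Field A=0, K=10: +0·20° lon, +10·10° lat → SW at lon -180°, lat 10°.
Square 5, 1: +5·2° lon, +1·1° lat → SW at lon -170°, lat 11°.
Subsquare e=4, e=4: +4·0.0833333° lon, +4·0.0416667° lat → SW at lon -169.667°, lat 11.1667°.
Cell spans 0.0833333° lon × 0.0416667° lat. NE corner is SW corner plus one full cell.
latitude 11.2083, longitude -169.5833.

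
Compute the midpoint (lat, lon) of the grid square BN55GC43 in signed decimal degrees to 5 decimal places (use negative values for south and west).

Field B=1, N=13: +1·20° lon, +13·10° lat → SW at lon -160°, lat 40°.
Square 5, 5: +5·2° lon, +5·1° lat → SW at lon -150°, lat 45°.
Subsquare g=6, c=2: +6·0.0833333° lon, +2·0.0416667° lat → SW at lon -149.5°, lat 45.0833°.
Extended square 4, 3: +4·0.00833333° lon, +3·0.00416667° lat → SW at lon -149.467°, lat 45.0958°.
Cell spans 0.00833333° lon × 0.00416667° lat. Centre is SW corner plus half of each.
latitude 45.09792, longitude -149.46250.

45.09792, -149.46250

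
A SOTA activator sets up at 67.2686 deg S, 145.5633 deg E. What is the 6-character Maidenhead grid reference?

Shift to the Maidenhead origin (180°W, 90°S): lon 325.5633, lat 22.7314.
Field: lon ⌊325.5633/20⌋ = 16 → Q; lat ⌊22.7314/10⌋ = 2 → C.
Square: lon ⌊5.5633/2⌋ = 2; lat ⌊2.7314/1⌋ = 2.
Subsquare: lon ⌊1.5633/0.0833333⌋ = 18 → s; lat ⌊0.7314/0.0416667⌋ = 17 → r.

QC22sr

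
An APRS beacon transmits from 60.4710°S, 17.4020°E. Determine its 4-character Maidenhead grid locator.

JC89

Offset from 180°W / 90°S: lon 197.40°, lat 29.53°.
Field: lon ⌊197.40/20⌋ = 9 → J; lat ⌊29.53/10⌋ = 2 → C.
Square: lon ⌊17.40/2⌋ = 8; lat ⌊9.53/1⌋ = 9.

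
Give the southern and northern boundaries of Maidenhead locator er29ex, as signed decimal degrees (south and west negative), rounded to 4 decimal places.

Field E=4, R=17: +4·20° lon, +17·10° lat → SW at lon -100°, lat 80°.
Square 2, 9: +2·2° lon, +9·1° lat → SW at lon -96°, lat 89°.
Subsquare e=4, x=23: +4·0.0833333° lon, +23·0.0416667° lat → SW at lon -95.6667°, lat 89.9583°.
Cell spans 0.0833333° lon × 0.0416667° lat.
south 89.9583, north 90.0000.

89.9583, 90.0000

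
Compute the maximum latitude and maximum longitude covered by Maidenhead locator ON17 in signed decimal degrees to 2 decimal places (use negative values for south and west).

Field O=14, N=13: +14·20° lon, +13·10° lat → SW at lon 100°, lat 40°.
Square 1, 7: +1·2° lon, +7·1° lat → SW at lon 102°, lat 47°.
Cell spans 2° lon × 1° lat. NE corner is SW corner plus one full cell.
latitude 48.00, longitude 104.00.

48.00, 104.00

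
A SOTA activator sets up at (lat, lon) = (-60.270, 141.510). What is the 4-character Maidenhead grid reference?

Add 180° to longitude and 90° to latitude: 321.51, 29.73.
Field (20°×10°, letters A–R): lon ⌊321.51/20⌋ = 16 → Q; lat ⌊29.73/10⌋ = 2 → C.
Square (2°×1°, digits 0–9): lon ⌊1.51/2⌋ = 0; lat ⌊9.73/1⌋ = 9.

QC09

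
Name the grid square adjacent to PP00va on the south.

PO09vx

Latitude subsquare a = 0; −1 → -1, wraps to 23 = x, carry into square.
Latitude square 0; −1 → -1, wraps to 9, carry into field.
Latitude field P = 15; −1 → 14 = O.
The longitude characters are unchanged.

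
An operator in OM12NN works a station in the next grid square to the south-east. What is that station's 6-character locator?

Longitude subsquare n = 13; +1 → 14 = o.
Latitude subsquare n = 13; −1 → 12 = m.

OM12om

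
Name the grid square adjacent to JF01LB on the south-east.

Longitude subsquare l = 11; +1 → 12 = m.
Latitude subsquare b = 1; −1 → 0 = a.

JF01ma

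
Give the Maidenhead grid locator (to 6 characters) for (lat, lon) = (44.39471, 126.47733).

PN34fj

Offset from 180°W / 90°S: lon 306.4773°, lat 134.3947°.
Field: lon ⌊306.4773/20⌋ = 15 → P; lat ⌊134.3947/10⌋ = 13 → N.
Square: lon ⌊6.4773/2⌋ = 3; lat ⌊4.3947/1⌋ = 4.
Subsquare: lon ⌊0.4773/0.0833333⌋ = 5 → f; lat ⌊0.3947/0.0416667⌋ = 9 → j.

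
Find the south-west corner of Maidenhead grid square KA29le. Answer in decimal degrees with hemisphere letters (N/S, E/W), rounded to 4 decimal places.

80.8333° S, 24.9167° E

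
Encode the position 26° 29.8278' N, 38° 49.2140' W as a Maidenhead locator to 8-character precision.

HL06ol19

Offset from 180°W / 90°S: lon 141.17977°, lat 116.49713°.
Field: lon ⌊141.17977/20⌋ = 7 → H; lat ⌊116.49713/10⌋ = 11 → L.
Square: lon ⌊1.17977/2⌋ = 0; lat ⌊6.49713/1⌋ = 6.
Subsquare: lon ⌊1.17977/0.0833333⌋ = 14 → o; lat ⌊0.49713/0.0416667⌋ = 11 → l.
Extended square: lon ⌊0.01310/0.00833333⌋ = 1; lat ⌊0.03880/0.00416667⌋ = 9.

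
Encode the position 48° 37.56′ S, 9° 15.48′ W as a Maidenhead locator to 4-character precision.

Offset from 180°W / 90°S: lon 170.74°, lat 41.37°.
Field: lon ⌊170.74/20⌋ = 8 → I; lat ⌊41.37/10⌋ = 4 → E.
Square: lon ⌊10.74/2⌋ = 5; lat ⌊1.37/1⌋ = 1.

IE51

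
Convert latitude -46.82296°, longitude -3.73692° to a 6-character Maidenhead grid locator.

IE83de

Add 180° to longitude and 90° to latitude: 176.2631, 43.1770.
Field: 176.2631/20 → 8 → I, 43.1770/10 → 4 → E; chars IE.
Square: 16.2631/2 → 8, 3.1770/1 → 3; chars 83.
Subsquare: 0.2631/0.0833333 → 3 → d, 0.1770/0.0416667 → 4 → e; chars de.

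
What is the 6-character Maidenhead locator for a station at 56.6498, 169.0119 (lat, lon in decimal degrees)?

Shift to the Maidenhead origin (180°W, 90°S): lon 349.0119, lat 146.6498.
Field (20°×10°, letters A–R): lon ⌊349.0119/20⌋ = 17 → R; lat ⌊146.6498/10⌋ = 14 → O.
Square (2°×1°, digits 0–9): lon ⌊9.0119/2⌋ = 4; lat ⌊6.6498/1⌋ = 6.
Subsquare (5′×2.5′, letters a–x): lon ⌊1.0119/0.0833333⌋ = 12 → m; lat ⌊0.6498/0.0416667⌋ = 15 → p.

RO46mp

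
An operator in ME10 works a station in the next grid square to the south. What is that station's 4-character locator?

MD19

Latitude square 0; −1 → -1, wraps to 9, carry into field.
Latitude field E = 4; −1 → 3 = D.
The longitude characters are unchanged.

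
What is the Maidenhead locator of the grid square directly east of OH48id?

Longitude subsquare i = 8; +1 → 9 = j.
The latitude characters are unchanged.

OH48jd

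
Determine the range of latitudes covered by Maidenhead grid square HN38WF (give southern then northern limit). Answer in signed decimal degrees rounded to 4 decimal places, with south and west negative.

Field H=7, N=13: +7·20° lon, +13·10° lat → SW at lon -40°, lat 40°.
Square 3, 8: +3·2° lon, +8·1° lat → SW at lon -34°, lat 48°.
Subsquare w=22, f=5: +22·0.0833333° lon, +5·0.0416667° lat → SW at lon -32.1667°, lat 48.2083°.
Cell spans 0.0833333° lon × 0.0416667° lat.
south 48.2083, north 48.2500.

48.2083, 48.2500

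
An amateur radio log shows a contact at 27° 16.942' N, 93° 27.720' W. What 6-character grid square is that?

Add 180° to longitude and 90° to latitude: 86.5380, 117.2824.
Field: lon ⌊86.5380/20⌋ = 4 → E; lat ⌊117.2824/10⌋ = 11 → L.
Square: lon ⌊6.5380/2⌋ = 3; lat ⌊7.2824/1⌋ = 7.
Subsquare: lon ⌊0.5380/0.0833333⌋ = 6 → g; lat ⌊0.2824/0.0416667⌋ = 6 → g.

EL37gg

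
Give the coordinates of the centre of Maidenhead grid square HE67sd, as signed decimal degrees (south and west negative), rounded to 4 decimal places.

Field H=7, E=4: +7·20° lon, +4·10° lat → SW at lon -40°, lat -50°.
Square 6, 7: +6·2° lon, +7·1° lat → SW at lon -28°, lat -43°.
Subsquare s=18, d=3: +18·0.0833333° lon, +3·0.0416667° lat → SW at lon -26.5°, lat -42.875°.
Cell spans 0.0833333° lon × 0.0416667° lat. Centre is SW corner plus half of each.
latitude -42.8542, longitude -26.4583.

-42.8542, -26.4583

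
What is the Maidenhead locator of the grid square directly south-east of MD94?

ND03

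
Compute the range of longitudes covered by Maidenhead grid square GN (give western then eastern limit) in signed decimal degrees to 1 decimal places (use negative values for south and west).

Field G=6, N=13: +6·20° lon, +13·10° lat → SW at lon -60°, lat 40°.
Cell spans 20° lon × 10° lat.
west -60.0, east -40.0.

-60.0, -40.0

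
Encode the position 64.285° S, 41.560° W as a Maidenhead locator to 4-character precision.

GC95

Add 180° to longitude and 90° to latitude: 138.44, 25.72.
Field: lon ⌊138.44/20⌋ = 6 → G; lat ⌊25.72/10⌋ = 2 → C.
Square: lon ⌊18.44/2⌋ = 9; lat ⌊5.72/1⌋ = 5.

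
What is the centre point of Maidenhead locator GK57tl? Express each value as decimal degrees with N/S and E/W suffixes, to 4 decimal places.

17.4792° N, 48.3750° W

Field G=6, K=10: +6·20° lon, +10·10° lat → SW at lon -60°, lat 10°.
Square 5, 7: +5·2° lon, +7·1° lat → SW at lon -50°, lat 17°.
Subsquare t=19, l=11: +19·0.0833333° lon, +11·0.0416667° lat → SW at lon -48.4167°, lat 17.4583°.
Cell spans 0.0833333° lon × 0.0416667° lat. Centre is SW corner plus half of each.
latitude 17.4792° N, longitude 48.3750° W.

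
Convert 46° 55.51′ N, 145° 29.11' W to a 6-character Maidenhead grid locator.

BN76gw

Add 180° to longitude and 90° to latitude: 34.5148, 136.9252.
Field (20°×10°, letters A–R): lon ⌊34.5148/20⌋ = 1 → B; lat ⌊136.9252/10⌋ = 13 → N.
Square (2°×1°, digits 0–9): lon ⌊14.5148/2⌋ = 7; lat ⌊6.9252/1⌋ = 6.
Subsquare (5′×2.5′, letters a–x): lon ⌊0.5148/0.0833333⌋ = 6 → g; lat ⌊0.9252/0.0416667⌋ = 22 → w.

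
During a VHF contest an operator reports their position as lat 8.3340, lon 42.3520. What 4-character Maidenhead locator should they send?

Offset from 180°W / 90°S: lon 222.35°, lat 98.33°.
Field: 222.35/20 → 11 → L, 98.33/10 → 9 → J; chars LJ.
Square: 2.35/2 → 1, 8.33/1 → 8; chars 18.

LJ18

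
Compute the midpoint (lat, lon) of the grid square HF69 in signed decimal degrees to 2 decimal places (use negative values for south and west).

Field H=7, F=5: +7·20° lon, +5·10° lat → SW at lon -40°, lat -40°.
Square 6, 9: +6·2° lon, +9·1° lat → SW at lon -28°, lat -31°.
Cell spans 2° lon × 1° lat. Centre is SW corner plus half of each.
latitude -30.50, longitude -27.00.

-30.50, -27.00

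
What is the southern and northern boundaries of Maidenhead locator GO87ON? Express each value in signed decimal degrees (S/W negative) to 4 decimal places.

Field G=6, O=14: +6·20° lon, +14·10° lat → SW at lon -60°, lat 50°.
Square 8, 7: +8·2° lon, +7·1° lat → SW at lon -44°, lat 57°.
Subsquare o=14, n=13: +14·0.0833333° lon, +13·0.0416667° lat → SW at lon -42.8333°, lat 57.5417°.
Cell spans 0.0833333° lon × 0.0416667° lat.
south 57.5417, north 57.5833.

57.5417, 57.5833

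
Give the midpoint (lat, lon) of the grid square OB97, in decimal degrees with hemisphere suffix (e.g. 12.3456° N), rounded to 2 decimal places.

72.50° S, 119.00° E

Field O=14, B=1: +14·20° lon, +1·10° lat → SW at lon 100°, lat -80°.
Square 9, 7: +9·2° lon, +7·1° lat → SW at lon 118°, lat -73°.
Cell spans 2° lon × 1° lat. Centre is SW corner plus half of each.
latitude 72.50° S, longitude 119.00° E.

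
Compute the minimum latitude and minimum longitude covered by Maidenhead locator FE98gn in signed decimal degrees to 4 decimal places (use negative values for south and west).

-41.4583, -61.5000

Field F=5, E=4: +5·20° lon, +4·10° lat → SW at lon -80°, lat -50°.
Square 9, 8: +9·2° lon, +8·1° lat → SW at lon -62°, lat -42°.
Subsquare g=6, n=13: +6·0.0833333° lon, +13·0.0416667° lat → SW at lon -61.5°, lat -41.4583°.
latitude -41.4583, longitude -61.5000.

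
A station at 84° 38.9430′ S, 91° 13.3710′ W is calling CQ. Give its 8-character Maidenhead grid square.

EA45ji34

Shift to the Maidenhead origin (180°W, 90°S): lon 88.77715, lat 5.35095.
Field (20°×10°, letters A–R): lon ⌊88.77715/20⌋ = 4 → E; lat ⌊5.35095/10⌋ = 0 → A.
Square (2°×1°, digits 0–9): lon ⌊8.77715/2⌋ = 4; lat ⌊5.35095/1⌋ = 5.
Subsquare (5′×2.5′, letters a–x): lon ⌊0.77715/0.0833333⌋ = 9 → j; lat ⌊0.35095/0.0416667⌋ = 8 → i.
Extended square (30″×15″, digits 0–9): lon ⌊0.02715/0.00833333⌋ = 3; lat ⌊0.01762/0.00416667⌋ = 4.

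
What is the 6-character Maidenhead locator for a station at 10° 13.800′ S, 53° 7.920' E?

LH69ns

Offset from 180°W / 90°S: lon 233.1320°, lat 79.7700°.
Field: 233.1320/20 → 11 → L, 79.7700/10 → 7 → H; chars LH.
Square: 13.1320/2 → 6, 9.7700/1 → 9; chars 69.
Subsquare: 1.1320/0.0833333 → 13 → n, 0.7700/0.0416667 → 18 → s; chars ns.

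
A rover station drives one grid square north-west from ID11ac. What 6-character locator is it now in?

ID01xd

Longitude subsquare a = 0; −1 → -1, wraps to 23 = x, carry into square.
Longitude square 1; −1 → 0.
Latitude subsquare c = 2; +1 → 3 = d.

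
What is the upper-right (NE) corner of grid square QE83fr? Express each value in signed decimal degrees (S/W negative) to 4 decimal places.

-46.2500, 156.5000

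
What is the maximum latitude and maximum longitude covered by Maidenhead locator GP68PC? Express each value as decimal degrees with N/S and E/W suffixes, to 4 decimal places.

68.1250° N, 46.6667° W

Field G=6, P=15: +6·20° lon, +15·10° lat → SW at lon -60°, lat 60°.
Square 6, 8: +6·2° lon, +8·1° lat → SW at lon -48°, lat 68°.
Subsquare p=15, c=2: +15·0.0833333° lon, +2·0.0416667° lat → SW at lon -46.75°, lat 68.0833°.
Cell spans 0.0833333° lon × 0.0416667° lat. NE corner is SW corner plus one full cell.
latitude 68.1250° N, longitude 46.6667° W.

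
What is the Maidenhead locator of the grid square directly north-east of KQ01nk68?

Longitude extended square 6; +1 → 7.
Latitude extended square 8; +1 → 9.

KQ01nk79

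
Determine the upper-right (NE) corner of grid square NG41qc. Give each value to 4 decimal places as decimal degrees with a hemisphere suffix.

28.8750° S, 89.4167° E

Field N=13, G=6: +13·20° lon, +6·10° lat → SW at lon 80°, lat -30°.
Square 4, 1: +4·2° lon, +1·1° lat → SW at lon 88°, lat -29°.
Subsquare q=16, c=2: +16·0.0833333° lon, +2·0.0416667° lat → SW at lon 89.3333°, lat -28.9167°.
Cell spans 0.0833333° lon × 0.0416667° lat. NE corner is SW corner plus one full cell.
latitude 28.8750° S, longitude 89.4167° E.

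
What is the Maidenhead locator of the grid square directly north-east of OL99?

Longitude square 9; +1 → 10, wraps to 0, carry into field.
Longitude field O = 14; +1 → 15 = P.
Latitude square 9; +1 → 10, wraps to 0, carry into field.
Latitude field L = 11; +1 → 12 = M.

PM00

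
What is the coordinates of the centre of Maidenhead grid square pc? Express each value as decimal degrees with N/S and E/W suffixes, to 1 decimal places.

Field P=15, C=2: +15·20° lon, +2·10° lat → SW at lon 120°, lat -70°.
Cell spans 20° lon × 10° lat. Centre is SW corner plus half of each.
latitude 65.0° S, longitude 130.0° E.

65.0° S, 130.0° E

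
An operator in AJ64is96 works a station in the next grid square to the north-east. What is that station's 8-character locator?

Longitude extended square 9; +1 → 10, wraps to 0, carry into subsquare.
Longitude subsquare i = 8; +1 → 9 = j.
Latitude extended square 6; +1 → 7.

AJ64js07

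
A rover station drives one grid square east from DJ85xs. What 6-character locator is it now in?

DJ95as

Longitude subsquare x = 23; +1 → 24, wraps to 0 = a, carry into square.
Longitude square 8; +1 → 9.
The latitude characters are unchanged.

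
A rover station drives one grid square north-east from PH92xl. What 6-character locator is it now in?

QH02am

Longitude subsquare x = 23; +1 → 24, wraps to 0 = a, carry into square.
Longitude square 9; +1 → 10, wraps to 0, carry into field.
Longitude field P = 15; +1 → 16 = Q.
Latitude subsquare l = 11; +1 → 12 = m.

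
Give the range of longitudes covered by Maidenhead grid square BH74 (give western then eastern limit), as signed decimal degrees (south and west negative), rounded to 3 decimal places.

-146.000, -144.000

Field B=1, H=7: +1·20° lon, +7·10° lat → SW at lon -160°, lat -20°.
Square 7, 4: +7·2° lon, +4·1° lat → SW at lon -146°, lat -16°.
Cell spans 2° lon × 1° lat.
west -146.000, east -144.000.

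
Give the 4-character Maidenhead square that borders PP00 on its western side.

OP90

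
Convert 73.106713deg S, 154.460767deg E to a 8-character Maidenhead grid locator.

QB76fv54

Offset from 180°W / 90°S: lon 334.46077°, lat 16.89329°.
Field (20°×10°, letters A–R): 334.46077/20 → 16 → Q, 16.89329/10 → 1 → B; chars QB.
Square (2°×1°, digits 0–9): 14.46077/2 → 7, 6.89329/1 → 6; chars 76.
Subsquare (5′×2.5′, letters a–x): 0.46077/0.0833333 → 5 → f, 0.89329/0.0416667 → 21 → v; chars fv.
Extended square (30″×15″, digits 0–9): 0.04410/0.00833333 → 5, 0.01829/0.00416667 → 4; chars 54.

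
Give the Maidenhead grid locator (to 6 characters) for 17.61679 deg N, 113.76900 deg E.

OK67vo

Add 180° to longitude and 90° to latitude: 293.7690, 107.6168.
Field: 293.7690/20 → 14 → O, 107.6168/10 → 10 → K; chars OK.
Square: 13.7690/2 → 6, 7.6168/1 → 7; chars 67.
Subsquare: 1.7690/0.0833333 → 21 → v, 0.6168/0.0416667 → 14 → o; chars vo.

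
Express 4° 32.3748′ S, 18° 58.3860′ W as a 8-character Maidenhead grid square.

II05ml30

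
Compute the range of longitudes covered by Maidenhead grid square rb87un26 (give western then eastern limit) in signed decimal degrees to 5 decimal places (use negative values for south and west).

177.68333, 177.69167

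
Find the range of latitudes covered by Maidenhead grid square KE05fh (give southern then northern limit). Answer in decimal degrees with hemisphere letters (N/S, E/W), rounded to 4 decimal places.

44.7083° S, 44.6667° S

Field K=10, E=4: +10·20° lon, +4·10° lat → SW at lon 20°, lat -50°.
Square 0, 5: +0·2° lon, +5·1° lat → SW at lon 20°, lat -45°.
Subsquare f=5, h=7: +5·0.0833333° lon, +7·0.0416667° lat → SW at lon 20.4167°, lat -44.7083°.
Cell spans 0.0833333° lon × 0.0416667° lat.
south 44.7083° S, north 44.6667° S.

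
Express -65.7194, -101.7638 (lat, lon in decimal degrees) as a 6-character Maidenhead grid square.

DC94cg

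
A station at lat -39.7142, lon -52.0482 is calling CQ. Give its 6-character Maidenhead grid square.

GF30xg

Shift to the Maidenhead origin (180°W, 90°S): lon 127.9518, lat 50.2858.
Field: 127.9518/20 → 6 → G, 50.2858/10 → 5 → F; chars GF.
Square: 7.9518/2 → 3, 0.2858/1 → 0; chars 30.
Subsquare: 1.9518/0.0833333 → 23 → x, 0.2858/0.0416667 → 6 → g; chars xg.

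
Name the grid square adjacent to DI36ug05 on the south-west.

DI36tg94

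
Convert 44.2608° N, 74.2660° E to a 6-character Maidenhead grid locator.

MN74dg

Add 180° to longitude and 90° to latitude: 254.2660, 134.2608.
Field (20°×10°, letters A–R): lon ⌊254.2660/20⌋ = 12 → M; lat ⌊134.2608/10⌋ = 13 → N.
Square (2°×1°, digits 0–9): lon ⌊14.2660/2⌋ = 7; lat ⌊4.2608/1⌋ = 4.
Subsquare (5′×2.5′, letters a–x): lon ⌊0.2660/0.0833333⌋ = 3 → d; lat ⌊0.2608/0.0416667⌋ = 6 → g.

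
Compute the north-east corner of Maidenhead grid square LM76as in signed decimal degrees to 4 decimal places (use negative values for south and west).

Field L=11, M=12: +11·20° lon, +12·10° lat → SW at lon 40°, lat 30°.
Square 7, 6: +7·2° lon, +6·1° lat → SW at lon 54°, lat 36°.
Subsquare a=0, s=18: +0·0.0833333° lon, +18·0.0416667° lat → SW at lon 54°, lat 36.75°.
Cell spans 0.0833333° lon × 0.0416667° lat. NE corner is SW corner plus one full cell.
latitude 36.7917, longitude 54.0833.

36.7917, 54.0833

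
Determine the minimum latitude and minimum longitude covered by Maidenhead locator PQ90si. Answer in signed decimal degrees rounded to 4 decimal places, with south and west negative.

Field P=15, Q=16: +15·20° lon, +16·10° lat → SW at lon 120°, lat 70°.
Square 9, 0: +9·2° lon, +0·1° lat → SW at lon 138°, lat 70°.
Subsquare s=18, i=8: +18·0.0833333° lon, +8·0.0416667° lat → SW at lon 139.5°, lat 70.3333°.
latitude 70.3333, longitude 139.5000.

70.3333, 139.5000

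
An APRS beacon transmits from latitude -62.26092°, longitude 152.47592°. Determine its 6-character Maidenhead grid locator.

Add 180° to longitude and 90° to latitude: 332.4759, 27.7391.
Field: lon ⌊332.4759/20⌋ = 16 → Q; lat ⌊27.7391/10⌋ = 2 → C.
Square: lon ⌊12.4759/2⌋ = 6; lat ⌊7.7391/1⌋ = 7.
Subsquare: lon ⌊0.4759/0.0833333⌋ = 5 → f; lat ⌊0.7391/0.0416667⌋ = 17 → r.

QC67fr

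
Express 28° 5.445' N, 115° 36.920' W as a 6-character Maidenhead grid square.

DL28ec

Shift to the Maidenhead origin (180°W, 90°S): lon 64.3847, lat 118.0907.
Field: lon ⌊64.3847/20⌋ = 3 → D; lat ⌊118.0907/10⌋ = 11 → L.
Square: lon ⌊4.3847/2⌋ = 2; lat ⌊8.0907/1⌋ = 8.
Subsquare: lon ⌊0.3847/0.0833333⌋ = 4 → e; lat ⌊0.0907/0.0416667⌋ = 2 → c.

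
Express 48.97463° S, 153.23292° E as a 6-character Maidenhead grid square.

QE61oa

Offset from 180°W / 90°S: lon 333.2329°, lat 41.0254°.
Field: 333.2329/20 → 16 → Q, 41.0254/10 → 4 → E; chars QE.
Square: 13.2329/2 → 6, 1.0254/1 → 1; chars 61.
Subsquare: 1.2329/0.0833333 → 14 → o, 0.0254/0.0416667 → 0 → a; chars oa.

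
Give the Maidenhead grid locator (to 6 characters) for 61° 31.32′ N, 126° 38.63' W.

Shift to the Maidenhead origin (180°W, 90°S): lon 53.3562, lat 151.5220.
Field: lon ⌊53.3562/20⌋ = 2 → C; lat ⌊151.5220/10⌋ = 15 → P.
Square: lon ⌊13.3562/2⌋ = 6; lat ⌊1.5220/1⌋ = 1.
Subsquare: lon ⌊1.3562/0.0833333⌋ = 16 → q; lat ⌊0.5220/0.0416667⌋ = 12 → m.

CP61qm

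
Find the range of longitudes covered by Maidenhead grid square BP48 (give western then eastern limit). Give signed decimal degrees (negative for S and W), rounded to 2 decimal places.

Field B=1, P=15: +1·20° lon, +15·10° lat → SW at lon -160°, lat 60°.
Square 4, 8: +4·2° lon, +8·1° lat → SW at lon -152°, lat 68°.
Cell spans 2° lon × 1° lat.
west -152.00, east -150.00.

-152.00, -150.00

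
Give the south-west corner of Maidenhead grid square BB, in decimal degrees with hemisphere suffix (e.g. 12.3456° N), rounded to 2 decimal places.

80.00° S, 160.00° W

Field B=1, B=1: +1·20° lon, +1·10° lat → SW at lon -160°, lat -80°.
latitude 80.00° S, longitude 160.00° W.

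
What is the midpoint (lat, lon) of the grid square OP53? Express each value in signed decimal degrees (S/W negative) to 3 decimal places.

Field O=14, P=15: +14·20° lon, +15·10° lat → SW at lon 100°, lat 60°.
Square 5, 3: +5·2° lon, +3·1° lat → SW at lon 110°, lat 63°.
Cell spans 2° lon × 1° lat. Centre is SW corner plus half of each.
latitude 63.500, longitude 111.000.

63.500, 111.000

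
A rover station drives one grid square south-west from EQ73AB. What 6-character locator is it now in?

EQ63xa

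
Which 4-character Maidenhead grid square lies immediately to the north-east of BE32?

BE43

Longitude square 3; +1 → 4.
Latitude square 2; +1 → 3.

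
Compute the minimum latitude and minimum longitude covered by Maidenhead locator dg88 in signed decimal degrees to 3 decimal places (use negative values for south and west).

-22.000, -104.000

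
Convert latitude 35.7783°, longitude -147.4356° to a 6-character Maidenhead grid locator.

BM65gs

Shift to the Maidenhead origin (180°W, 90°S): lon 32.5644, lat 125.7783.
Field: lon ⌊32.5644/20⌋ = 1 → B; lat ⌊125.7783/10⌋ = 12 → M.
Square: lon ⌊12.5644/2⌋ = 6; lat ⌊5.7783/1⌋ = 5.
Subsquare: lon ⌊0.5644/0.0833333⌋ = 6 → g; lat ⌊0.7783/0.0416667⌋ = 18 → s.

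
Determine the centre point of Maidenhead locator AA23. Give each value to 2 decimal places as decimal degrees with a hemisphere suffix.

86.50° S, 175.00° W

Field A=0, A=0: +0·20° lon, +0·10° lat → SW at lon -180°, lat -90°.
Square 2, 3: +2·2° lon, +3·1° lat → SW at lon -176°, lat -87°.
Cell spans 2° lon × 1° lat. Centre is SW corner plus half of each.
latitude 86.50° S, longitude 175.00° W.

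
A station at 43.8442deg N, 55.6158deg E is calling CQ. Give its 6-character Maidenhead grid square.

LN73tu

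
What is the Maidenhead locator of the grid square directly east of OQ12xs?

OQ22as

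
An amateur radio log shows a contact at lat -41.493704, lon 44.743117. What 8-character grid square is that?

Offset from 180°W / 90°S: lon 224.74312°, lat 48.50630°.
Field: 224.74312/20 → 11 → L, 48.50630/10 → 4 → E; chars LE.
Square: 4.74312/2 → 2, 8.50630/1 → 8; chars 28.
Subsquare: 0.74312/0.0833333 → 8 → i, 0.50630/0.0416667 → 12 → m; chars im.
Extended square: 0.07645/0.00833333 → 9, 0.00630/0.00416667 → 1; chars 91.

LE28im91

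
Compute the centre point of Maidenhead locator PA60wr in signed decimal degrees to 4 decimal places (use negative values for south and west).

-89.2708, 133.8750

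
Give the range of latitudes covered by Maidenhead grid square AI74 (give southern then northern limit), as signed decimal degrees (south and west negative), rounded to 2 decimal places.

-6.00, -5.00

Field A=0, I=8: +0·20° lon, +8·10° lat → SW at lon -180°, lat -10°.
Square 7, 4: +7·2° lon, +4·1° lat → SW at lon -166°, lat -6°.
Cell spans 2° lon × 1° lat.
south -6.00, north -5.00.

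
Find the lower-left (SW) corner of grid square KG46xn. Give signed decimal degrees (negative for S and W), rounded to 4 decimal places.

Field K=10, G=6: +10·20° lon, +6·10° lat → SW at lon 20°, lat -30°.
Square 4, 6: +4·2° lon, +6·1° lat → SW at lon 28°, lat -24°.
Subsquare x=23, n=13: +23·0.0833333° lon, +13·0.0416667° lat → SW at lon 29.9167°, lat -23.4583°.
latitude -23.4583, longitude 29.9167.

-23.4583, 29.9167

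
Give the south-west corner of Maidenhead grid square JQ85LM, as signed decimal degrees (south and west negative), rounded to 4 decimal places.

75.5000, 16.9167

Field J=9, Q=16: +9·20° lon, +16·10° lat → SW at lon 0°, lat 70°.
Square 8, 5: +8·2° lon, +5·1° lat → SW at lon 16°, lat 75°.
Subsquare l=11, m=12: +11·0.0833333° lon, +12·0.0416667° lat → SW at lon 16.9167°, lat 75.5°.
latitude 75.5000, longitude 16.9167.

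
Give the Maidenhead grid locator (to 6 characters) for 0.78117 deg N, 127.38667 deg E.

PJ30qs

Offset from 180°W / 90°S: lon 307.3867°, lat 90.7812°.
Field (20°×10°, letters A–R): 307.3867/20 → 15 → P, 90.7812/10 → 9 → J; chars PJ.
Square (2°×1°, digits 0–9): 7.3867/2 → 3, 0.7812/1 → 0; chars 30.
Subsquare (5′×2.5′, letters a–x): 1.3867/0.0833333 → 16 → q, 0.7812/0.0416667 → 18 → s; chars qs.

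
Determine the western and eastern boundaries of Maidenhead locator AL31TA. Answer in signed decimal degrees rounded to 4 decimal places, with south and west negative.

Field A=0, L=11: +0·20° lon, +11·10° lat → SW at lon -180°, lat 20°.
Square 3, 1: +3·2° lon, +1·1° lat → SW at lon -174°, lat 21°.
Subsquare t=19, a=0: +19·0.0833333° lon, +0·0.0416667° lat → SW at lon -172.417°, lat 21°.
Cell spans 0.0833333° lon × 0.0416667° lat.
west -172.4167, east -172.3333.

-172.4167, -172.3333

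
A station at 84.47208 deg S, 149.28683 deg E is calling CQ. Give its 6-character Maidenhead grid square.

QA45pm

Shift to the Maidenhead origin (180°W, 90°S): lon 329.2868, lat 5.5279.
Field: lon ⌊329.2868/20⌋ = 16 → Q; lat ⌊5.5279/10⌋ = 0 → A.
Square: lon ⌊9.2868/2⌋ = 4; lat ⌊5.5279/1⌋ = 5.
Subsquare: lon ⌊1.2868/0.0833333⌋ = 15 → p; lat ⌊0.5279/0.0416667⌋ = 12 → m.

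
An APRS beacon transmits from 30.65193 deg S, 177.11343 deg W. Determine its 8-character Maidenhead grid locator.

Shift to the Maidenhead origin (180°W, 90°S): lon 2.88657, lat 59.34807.
Field (20°×10°, letters A–R): 2.88657/20 → 0 → A, 59.34807/10 → 5 → F; chars AF.
Square (2°×1°, digits 0–9): 2.88657/2 → 1, 9.34807/1 → 9; chars 19.
Subsquare (5′×2.5′, letters a–x): 0.88657/0.0833333 → 10 → k, 0.34807/0.0416667 → 8 → i; chars ki.
Extended square (30″×15″, digits 0–9): 0.05324/0.00833333 → 6, 0.01474/0.00416667 → 3; chars 63.

AF19ki63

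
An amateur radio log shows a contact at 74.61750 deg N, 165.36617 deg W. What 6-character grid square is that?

AQ74ho

Shift to the Maidenhead origin (180°W, 90°S): lon 14.6338, lat 164.6175.
Field (20°×10°, letters A–R): 14.6338/20 → 0 → A, 164.6175/10 → 16 → Q; chars AQ.
Square (2°×1°, digits 0–9): 14.6338/2 → 7, 4.6175/1 → 4; chars 74.
Subsquare (5′×2.5′, letters a–x): 0.6338/0.0833333 → 7 → h, 0.6175/0.0416667 → 14 → o; chars ho.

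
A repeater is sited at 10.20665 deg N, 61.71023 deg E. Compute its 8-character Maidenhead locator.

Add 180° to longitude and 90° to latitude: 241.71023, 100.20665.
Field (20°×10°, letters A–R): lon ⌊241.71023/20⌋ = 12 → M; lat ⌊100.20665/10⌋ = 10 → K.
Square (2°×1°, digits 0–9): lon ⌊1.71023/2⌋ = 0; lat ⌊0.20665/1⌋ = 0.
Subsquare (5′×2.5′, letters a–x): lon ⌊1.71023/0.0833333⌋ = 20 → u; lat ⌊0.20665/0.0416667⌋ = 4 → e.
Extended square (30″×15″, digits 0–9): lon ⌊0.04356/0.00833333⌋ = 5; lat ⌊0.03998/0.00416667⌋ = 9.

MK00ue59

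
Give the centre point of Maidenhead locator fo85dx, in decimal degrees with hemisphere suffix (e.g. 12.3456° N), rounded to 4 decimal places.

55.9792° N, 63.7083° W

Field F=5, O=14: +5·20° lon, +14·10° lat → SW at lon -80°, lat 50°.
Square 8, 5: +8·2° lon, +5·1° lat → SW at lon -64°, lat 55°.
Subsquare d=3, x=23: +3·0.0833333° lon, +23·0.0416667° lat → SW at lon -63.75°, lat 55.9583°.
Cell spans 0.0833333° lon × 0.0416667° lat. Centre is SW corner plus half of each.
latitude 55.9792° N, longitude 63.7083° W.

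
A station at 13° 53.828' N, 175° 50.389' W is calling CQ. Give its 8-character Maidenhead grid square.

AK23bv95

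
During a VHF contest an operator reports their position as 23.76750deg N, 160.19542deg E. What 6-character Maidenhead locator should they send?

RL03cs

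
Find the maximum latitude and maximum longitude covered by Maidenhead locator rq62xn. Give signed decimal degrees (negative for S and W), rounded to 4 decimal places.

72.5833, 174.0000

Field R=17, Q=16: +17·20° lon, +16·10° lat → SW at lon 160°, lat 70°.
Square 6, 2: +6·2° lon, +2·1° lat → SW at lon 172°, lat 72°.
Subsquare x=23, n=13: +23·0.0833333° lon, +13·0.0416667° lat → SW at lon 173.917°, lat 72.5417°.
Cell spans 0.0833333° lon × 0.0416667° lat. NE corner is SW corner plus one full cell.
latitude 72.5833, longitude 174.0000.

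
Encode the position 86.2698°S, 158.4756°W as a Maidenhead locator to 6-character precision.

Shift to the Maidenhead origin (180°W, 90°S): lon 21.5244, lat 3.7302.
Field: 21.5244/20 → 1 → B, 3.7302/10 → 0 → A; chars BA.
Square: 1.5244/2 → 0, 3.7302/1 → 3; chars 03.
Subsquare: 1.5244/0.0833333 → 18 → s, 0.7302/0.0416667 → 17 → r; chars sr.

BA03sr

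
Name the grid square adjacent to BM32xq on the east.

BM42aq

Longitude subsquare x = 23; +1 → 24, wraps to 0 = a, carry into square.
Longitude square 3; +1 → 4.
The latitude characters are unchanged.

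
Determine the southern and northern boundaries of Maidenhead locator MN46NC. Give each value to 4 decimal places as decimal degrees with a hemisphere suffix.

46.0833° N, 46.1250° N

Field M=12, N=13: +12·20° lon, +13·10° lat → SW at lon 60°, lat 40°.
Square 4, 6: +4·2° lon, +6·1° lat → SW at lon 68°, lat 46°.
Subsquare n=13, c=2: +13·0.0833333° lon, +2·0.0416667° lat → SW at lon 69.0833°, lat 46.0833°.
Cell spans 0.0833333° lon × 0.0416667° lat.
south 46.0833° N, north 46.1250° N.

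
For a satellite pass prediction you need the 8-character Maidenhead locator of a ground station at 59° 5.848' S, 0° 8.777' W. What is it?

ID90wv26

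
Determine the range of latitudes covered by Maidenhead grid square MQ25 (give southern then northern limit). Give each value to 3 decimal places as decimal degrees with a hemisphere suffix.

Field M=12, Q=16: +12·20° lon, +16·10° lat → SW at lon 60°, lat 70°.
Square 2, 5: +2·2° lon, +5·1° lat → SW at lon 64°, lat 75°.
Cell spans 2° lon × 1° lat.
south 75.000° N, north 76.000° N.

75.000° N, 76.000° N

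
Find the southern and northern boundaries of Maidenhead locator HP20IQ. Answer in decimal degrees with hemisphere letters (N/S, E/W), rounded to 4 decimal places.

Field H=7, P=15: +7·20° lon, +15·10° lat → SW at lon -40°, lat 60°.
Square 2, 0: +2·2° lon, +0·1° lat → SW at lon -36°, lat 60°.
Subsquare i=8, q=16: +8·0.0833333° lon, +16·0.0416667° lat → SW at lon -35.3333°, lat 60.6667°.
Cell spans 0.0833333° lon × 0.0416667° lat.
south 60.6667° N, north 60.7083° N.

60.6667° N, 60.7083° N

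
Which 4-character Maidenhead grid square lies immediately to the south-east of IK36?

IK45

Longitude square 3; +1 → 4.
Latitude square 6; −1 → 5.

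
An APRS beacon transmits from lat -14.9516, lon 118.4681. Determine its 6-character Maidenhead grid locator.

OH95fb

Offset from 180°W / 90°S: lon 298.4681°, lat 75.0484°.
Field: lon ⌊298.4681/20⌋ = 14 → O; lat ⌊75.0484/10⌋ = 7 → H.
Square: lon ⌊18.4681/2⌋ = 9; lat ⌊5.0484/1⌋ = 5.
Subsquare: lon ⌊0.4681/0.0833333⌋ = 5 → f; lat ⌊0.0484/0.0416667⌋ = 1 → b.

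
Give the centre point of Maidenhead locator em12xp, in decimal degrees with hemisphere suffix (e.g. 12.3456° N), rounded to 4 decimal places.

Field E=4, M=12: +4·20° lon, +12·10° lat → SW at lon -100°, lat 30°.
Square 1, 2: +1·2° lon, +2·1° lat → SW at lon -98°, lat 32°.
Subsquare x=23, p=15: +23·0.0833333° lon, +15·0.0416667° lat → SW at lon -96.0833°, lat 32.625°.
Cell spans 0.0833333° lon × 0.0416667° lat. Centre is SW corner plus half of each.
latitude 32.6458° N, longitude 96.0417° W.

32.6458° N, 96.0417° W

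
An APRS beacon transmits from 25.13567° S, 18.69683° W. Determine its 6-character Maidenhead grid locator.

IG04pu

Shift to the Maidenhead origin (180°W, 90°S): lon 161.3032, lat 64.8643.
Field: lon ⌊161.3032/20⌋ = 8 → I; lat ⌊64.8643/10⌋ = 6 → G.
Square: lon ⌊1.3032/2⌋ = 0; lat ⌊4.8643/1⌋ = 4.
Subsquare: lon ⌊1.3032/0.0833333⌋ = 15 → p; lat ⌊0.8643/0.0416667⌋ = 20 → u.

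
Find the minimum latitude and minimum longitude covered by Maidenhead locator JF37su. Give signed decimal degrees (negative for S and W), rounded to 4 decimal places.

-32.1667, 7.5000

Field J=9, F=5: +9·20° lon, +5·10° lat → SW at lon 0°, lat -40°.
Square 3, 7: +3·2° lon, +7·1° lat → SW at lon 6°, lat -33°.
Subsquare s=18, u=20: +18·0.0833333° lon, +20·0.0416667° lat → SW at lon 7.5°, lat -32.1667°.
latitude -32.1667, longitude 7.5000.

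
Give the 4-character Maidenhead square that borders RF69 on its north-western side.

Longitude square 6; −1 → 5.
Latitude square 9; +1 → 10, wraps to 0, carry into field.
Latitude field F = 5; +1 → 6 = G.

RG50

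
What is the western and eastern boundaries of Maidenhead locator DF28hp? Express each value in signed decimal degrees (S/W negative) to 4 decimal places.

Field D=3, F=5: +3·20° lon, +5·10° lat → SW at lon -120°, lat -40°.
Square 2, 8: +2·2° lon, +8·1° lat → SW at lon -116°, lat -32°.
Subsquare h=7, p=15: +7·0.0833333° lon, +15·0.0416667° lat → SW at lon -115.417°, lat -31.375°.
Cell spans 0.0833333° lon × 0.0416667° lat.
west -115.4167, east -115.3333.

-115.4167, -115.3333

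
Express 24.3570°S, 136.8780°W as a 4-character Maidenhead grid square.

CG15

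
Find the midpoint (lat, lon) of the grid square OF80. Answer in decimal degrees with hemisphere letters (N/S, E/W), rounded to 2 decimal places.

39.50° S, 117.00° E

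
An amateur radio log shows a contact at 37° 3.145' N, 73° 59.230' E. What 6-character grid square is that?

MM67xb

Add 180° to longitude and 90° to latitude: 253.9872, 127.0524.
Field: 253.9872/20 → 12 → M, 127.0524/10 → 12 → M; chars MM.
Square: 13.9872/2 → 6, 7.0524/1 → 7; chars 67.
Subsquare: 1.9872/0.0833333 → 23 → x, 0.0524/0.0416667 → 1 → b; chars xb.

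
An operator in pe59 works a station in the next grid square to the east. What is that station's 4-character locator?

PE69

Longitude square 5; +1 → 6.
The latitude characters are unchanged.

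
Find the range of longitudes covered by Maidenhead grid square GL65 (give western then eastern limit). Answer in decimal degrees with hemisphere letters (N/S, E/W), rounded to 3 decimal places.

48.000° W, 46.000° W

Field G=6, L=11: +6·20° lon, +11·10° lat → SW at lon -60°, lat 20°.
Square 6, 5: +6·2° lon, +5·1° lat → SW at lon -48°, lat 25°.
Cell spans 2° lon × 1° lat.
west 48.000° W, east 46.000° W.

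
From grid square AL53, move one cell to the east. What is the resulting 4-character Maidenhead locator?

AL63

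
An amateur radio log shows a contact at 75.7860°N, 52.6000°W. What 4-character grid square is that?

GQ35

Offset from 180°W / 90°S: lon 127.40°, lat 165.79°.
Field (20°×10°, letters A–R): lon ⌊127.40/20⌋ = 6 → G; lat ⌊165.79/10⌋ = 16 → Q.
Square (2°×1°, digits 0–9): lon ⌊7.40/2⌋ = 3; lat ⌊5.79/1⌋ = 5.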